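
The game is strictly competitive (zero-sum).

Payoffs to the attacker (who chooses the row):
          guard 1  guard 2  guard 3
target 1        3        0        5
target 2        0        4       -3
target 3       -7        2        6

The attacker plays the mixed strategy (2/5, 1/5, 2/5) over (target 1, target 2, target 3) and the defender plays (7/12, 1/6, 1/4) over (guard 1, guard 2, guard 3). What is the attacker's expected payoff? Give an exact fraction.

17/60

Against (7/12, 1/6, 1/4), each row's expected payoff is target 1: 3; target 2: -1/12; target 3: -9/4.
Taking the (2/5, 1/5, 2/5)-weighted average: (2/5)·(3) + (1/5)·(-1/12) + (2/5)·(-9/4) = 17/60.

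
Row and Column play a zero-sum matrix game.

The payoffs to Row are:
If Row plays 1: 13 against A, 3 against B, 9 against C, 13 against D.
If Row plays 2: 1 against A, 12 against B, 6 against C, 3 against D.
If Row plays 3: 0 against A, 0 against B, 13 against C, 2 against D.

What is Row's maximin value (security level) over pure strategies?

The worst-case payoff for each row is 1: 3, 2: 1, 3: 0.
The best of these is 3.

3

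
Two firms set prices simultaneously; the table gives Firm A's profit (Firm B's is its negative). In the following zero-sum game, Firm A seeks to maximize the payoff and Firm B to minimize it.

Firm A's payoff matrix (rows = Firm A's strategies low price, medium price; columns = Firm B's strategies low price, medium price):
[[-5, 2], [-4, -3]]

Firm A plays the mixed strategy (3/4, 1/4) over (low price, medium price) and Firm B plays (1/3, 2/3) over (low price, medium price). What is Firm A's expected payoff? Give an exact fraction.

-13/12

Against (1/3, 2/3), each row's expected payoff is low price: -1/3; medium price: -10/3.
Taking the (3/4, 1/4)-weighted average: (3/4)·(-1/3) + (1/4)·(-10/3) = -13/12.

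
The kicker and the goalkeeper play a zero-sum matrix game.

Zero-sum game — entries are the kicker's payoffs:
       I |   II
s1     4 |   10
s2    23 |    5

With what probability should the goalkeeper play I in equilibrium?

5/24

Row minima are 4 and 5, so the kicker's maximin is 5; column maxima are 23 and 10, so the goalkeeper's minimax is 10. These differ, so the equilibrium is in mixed strategies.
Let the goalkeeper play I with probability q. The kicker is indifferent when 4q + 10(1−q) = 23q + 5(1−q), giving q = 5/24.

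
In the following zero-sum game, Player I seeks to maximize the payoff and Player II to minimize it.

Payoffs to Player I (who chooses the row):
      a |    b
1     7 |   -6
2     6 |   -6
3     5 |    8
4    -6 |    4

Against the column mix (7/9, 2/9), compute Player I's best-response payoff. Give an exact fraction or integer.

17/3

1: (7)·(7/9) + (-6)·(2/9) = 37/9.
2: (6)·(7/9) + (-6)·(2/9) = 10/3.
3: (5)·(7/9) + (8)·(2/9) = 17/3.
4: (-6)·(7/9) + (4)·(2/9) = -34/9.
The best pure response is 3 with expected payoff 17/3.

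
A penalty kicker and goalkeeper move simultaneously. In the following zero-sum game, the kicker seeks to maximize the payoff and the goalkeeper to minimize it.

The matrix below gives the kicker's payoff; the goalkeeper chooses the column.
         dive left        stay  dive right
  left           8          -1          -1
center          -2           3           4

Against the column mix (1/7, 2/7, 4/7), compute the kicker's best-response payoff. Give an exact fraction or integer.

20/7

left: (8)·(1/7) + (-1)·(2/7) + (-1)·(4/7) = 2/7.
center: (-2)·(1/7) + (3)·(2/7) + (4)·(4/7) = 20/7.
The best pure response is center with expected payoff 20/7.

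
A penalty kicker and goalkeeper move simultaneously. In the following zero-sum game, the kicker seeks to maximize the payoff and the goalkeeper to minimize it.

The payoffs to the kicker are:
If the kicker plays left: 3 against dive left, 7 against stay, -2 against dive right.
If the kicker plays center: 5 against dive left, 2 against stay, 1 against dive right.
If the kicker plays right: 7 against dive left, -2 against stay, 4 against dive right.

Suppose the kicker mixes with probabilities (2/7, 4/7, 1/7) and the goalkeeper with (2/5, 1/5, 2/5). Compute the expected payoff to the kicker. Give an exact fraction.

Against (2/5, 1/5, 2/5), each row's expected payoff is left: 9/5; center: 14/5; right: 4.
Taking the (2/7, 4/7, 1/7)-weighted average: (2/7)·(9/5) + (4/7)·(14/5) + (1/7)·(4) = 94/35.

94/35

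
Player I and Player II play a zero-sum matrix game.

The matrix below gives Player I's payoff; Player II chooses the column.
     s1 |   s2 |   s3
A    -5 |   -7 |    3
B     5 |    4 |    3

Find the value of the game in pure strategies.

Row minima: -7, 3 → Player I's maximin is 3.
Column maxima: 5, 4, 3 → Player II's minimax is 3.
They coincide at (B, s3), so the value is 3.

3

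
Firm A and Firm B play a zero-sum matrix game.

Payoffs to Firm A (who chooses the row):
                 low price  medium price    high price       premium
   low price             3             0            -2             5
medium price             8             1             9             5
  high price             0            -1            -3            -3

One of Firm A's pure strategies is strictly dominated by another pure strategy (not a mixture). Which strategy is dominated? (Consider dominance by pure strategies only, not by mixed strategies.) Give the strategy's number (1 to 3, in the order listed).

Compare high price with low price: 3 > 0, 0 > -1, -2 > -3, 5 > -3.
So low price strictly dominates high price for Firm A; high price is strictly dominated.

3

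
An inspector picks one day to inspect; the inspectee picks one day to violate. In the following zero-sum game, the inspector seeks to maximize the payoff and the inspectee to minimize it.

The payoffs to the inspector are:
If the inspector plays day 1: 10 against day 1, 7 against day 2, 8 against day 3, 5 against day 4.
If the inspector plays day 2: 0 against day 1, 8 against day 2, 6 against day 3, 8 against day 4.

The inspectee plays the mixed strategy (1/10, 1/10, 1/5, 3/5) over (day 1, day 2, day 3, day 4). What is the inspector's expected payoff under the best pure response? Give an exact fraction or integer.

day 1: (10)·(1/10) + (7)·(1/10) + (8)·(1/5) + (5)·(3/5) = 63/10.
day 2: (0)·(1/10) + (8)·(1/10) + (6)·(1/5) + (8)·(3/5) = 34/5.
The best pure response is day 2 with expected payoff 34/5.

34/5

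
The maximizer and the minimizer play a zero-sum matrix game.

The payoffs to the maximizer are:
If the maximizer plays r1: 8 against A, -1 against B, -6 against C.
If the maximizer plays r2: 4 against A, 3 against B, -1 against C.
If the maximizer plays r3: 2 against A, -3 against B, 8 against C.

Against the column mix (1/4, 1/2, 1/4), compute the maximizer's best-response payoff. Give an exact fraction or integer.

r1: (8)·(1/4) + (-1)·(1/2) + (-6)·(1/4) = 0.
r2: (4)·(1/4) + (3)·(1/2) + (-1)·(1/4) = 9/4.
r3: (2)·(1/4) + (-3)·(1/2) + (8)·(1/4) = 1.
The best pure response is r2 with expected payoff 9/4.

9/4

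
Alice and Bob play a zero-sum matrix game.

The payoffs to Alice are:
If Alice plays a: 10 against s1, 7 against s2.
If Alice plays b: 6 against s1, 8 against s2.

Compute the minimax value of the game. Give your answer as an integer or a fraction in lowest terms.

Row minima are 7 and 6, so Alice's maximin is 7; column maxima are 10 and 8, so Bob's minimax is 8. These differ, so the equilibrium is in mixed strategies.
Let Alice play a with probability p. Bob is indifferent when 10p + 6(1−p) = 7p + 8(1−p), giving p = 2/5.
Let Bob play s1 with probability q. Alice is indifferent when 10q + 7(1−q) = 6q + 8(1−q), giving q = 1/5.
The value is 10·(1/5) + (7)·(4/5) = 38/5.

38/5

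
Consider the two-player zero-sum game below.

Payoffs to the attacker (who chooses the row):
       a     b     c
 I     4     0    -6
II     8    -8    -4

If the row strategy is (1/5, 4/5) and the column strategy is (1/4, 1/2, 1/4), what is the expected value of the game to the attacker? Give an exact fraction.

-5/2

Against (1/4, 1/2, 1/4), each row's expected payoff is I: -1/2; II: -3.
Taking the (1/5, 4/5)-weighted average: (1/5)·(-1/2) + (4/5)·(-3) = -5/2.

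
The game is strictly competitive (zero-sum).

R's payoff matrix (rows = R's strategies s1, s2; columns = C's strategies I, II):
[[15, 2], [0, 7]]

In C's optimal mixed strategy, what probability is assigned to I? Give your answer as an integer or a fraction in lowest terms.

1/4

Row minima are 2 and 0, so R's maximin is 2; column maxima are 15 and 7, so C's minimax is 7. These differ, so the equilibrium is in mixed strategies.
Let C play I with probability q. R is indifferent when 15q + 2(1−q) = 7(1−q), giving q = 1/4.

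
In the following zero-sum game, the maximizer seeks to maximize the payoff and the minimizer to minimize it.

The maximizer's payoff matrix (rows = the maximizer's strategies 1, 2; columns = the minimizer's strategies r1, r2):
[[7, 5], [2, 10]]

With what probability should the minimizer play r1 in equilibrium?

1/2

Row minima are 5 and 2, so the maximizer's maximin is 5; column maxima are 7 and 10, so the minimizer's minimax is 7. These differ, so the equilibrium is in mixed strategies.
Let the minimizer play r1 with probability q. The maximizer is indifferent when 7q + 5(1−q) = 2q + 10(1−q), giving q = 1/2.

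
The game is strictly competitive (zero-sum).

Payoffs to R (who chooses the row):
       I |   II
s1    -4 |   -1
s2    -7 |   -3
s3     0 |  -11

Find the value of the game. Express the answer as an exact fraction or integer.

-22/7

Row s2 is strictly dominated by row s1, so R never plays it.
The remaining 2×2 game on (s1, s3) × (I, II) has no saddle point. Let R play s1 with probability p; indifference gives −4p = −p − 11(1−p), so p = 11/14.
Similarly C's optimal q on I is 5/7, and the value is -4·(5/7) + (-1)·(2/7) = -22/7.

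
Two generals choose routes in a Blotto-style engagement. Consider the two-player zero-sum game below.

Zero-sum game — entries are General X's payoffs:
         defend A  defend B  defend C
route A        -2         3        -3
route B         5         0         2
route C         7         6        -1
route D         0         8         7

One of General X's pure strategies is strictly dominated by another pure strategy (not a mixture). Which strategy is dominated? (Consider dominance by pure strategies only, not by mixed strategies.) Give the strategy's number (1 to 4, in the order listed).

1

Compare route A with route C: 7 > -2, 6 > 3, -1 > -3.
So route C strictly dominates route A for General X; route A is strictly dominated.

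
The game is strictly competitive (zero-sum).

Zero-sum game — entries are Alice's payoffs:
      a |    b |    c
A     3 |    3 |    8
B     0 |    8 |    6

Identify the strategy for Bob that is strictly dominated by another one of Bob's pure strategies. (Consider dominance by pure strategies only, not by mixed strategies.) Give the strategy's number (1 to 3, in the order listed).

3

Bob prefers columns that give Alice less. Compare c with a: 3 < 8, 0 < 6.
So a strictly dominates c for Bob; c is strictly dominated.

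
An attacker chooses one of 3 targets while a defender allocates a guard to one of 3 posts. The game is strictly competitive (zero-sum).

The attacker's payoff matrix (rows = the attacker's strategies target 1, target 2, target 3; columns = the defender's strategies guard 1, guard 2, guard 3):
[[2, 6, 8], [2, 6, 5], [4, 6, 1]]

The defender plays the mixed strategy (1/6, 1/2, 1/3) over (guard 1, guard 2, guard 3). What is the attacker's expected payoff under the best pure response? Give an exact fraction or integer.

target 1: (2)·(1/6) + (6)·(1/2) + (8)·(1/3) = 6.
target 2: (2)·(1/6) + (6)·(1/2) + (5)·(1/3) = 5.
target 3: (4)·(1/6) + (6)·(1/2) + (1)·(1/3) = 4.
The best pure response is target 1 with expected payoff 6.

6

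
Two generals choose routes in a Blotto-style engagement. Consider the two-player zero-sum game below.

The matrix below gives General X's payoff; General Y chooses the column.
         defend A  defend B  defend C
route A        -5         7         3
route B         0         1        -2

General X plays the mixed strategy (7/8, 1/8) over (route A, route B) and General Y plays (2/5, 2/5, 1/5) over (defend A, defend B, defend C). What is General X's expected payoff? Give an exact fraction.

49/40

Against (2/5, 2/5, 1/5), each row's expected payoff is route A: 7/5; route B: 0.
Taking the (7/8, 1/8)-weighted average: (7/8)·(7/5) + (1/8)·(0) = 49/40.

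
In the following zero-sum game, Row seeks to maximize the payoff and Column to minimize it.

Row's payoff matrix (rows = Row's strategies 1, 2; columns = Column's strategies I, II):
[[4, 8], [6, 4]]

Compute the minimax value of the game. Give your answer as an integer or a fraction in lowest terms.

16/3

Row minima are 4 and 4, so Row's maximin is 4; column maxima are 6 and 8, so Column's minimax is 6. These differ, so the equilibrium is in mixed strategies.
Let Row play 1 with probability p. Column is indifferent when 4p + 6(1−p) = 8p + 4(1−p), giving p = 1/3.
Let Column play I with probability q. Row is indifferent when 4q + 8(1−q) = 6q + 4(1−q), giving q = 2/3.
The value is 4·(2/3) + (8)·(1/3) = 16/3.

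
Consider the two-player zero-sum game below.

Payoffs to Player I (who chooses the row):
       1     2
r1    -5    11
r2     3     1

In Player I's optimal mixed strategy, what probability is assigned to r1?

1/9

Row minima are -5 and 1, so Player I's maximin is 1; column maxima are 3 and 11, so Player II's minimax is 3. These differ, so the equilibrium is in mixed strategies.
Let Player I play r1 with probability p. Player II is indifferent when −5p + 3(1−p) = 11p + (1−p), giving p = 1/9.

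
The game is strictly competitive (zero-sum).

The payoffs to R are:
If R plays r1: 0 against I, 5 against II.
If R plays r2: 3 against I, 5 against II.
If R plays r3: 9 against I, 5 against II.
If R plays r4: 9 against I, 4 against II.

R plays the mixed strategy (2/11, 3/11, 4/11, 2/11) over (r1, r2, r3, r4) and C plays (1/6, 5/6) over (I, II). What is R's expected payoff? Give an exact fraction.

164/33

Against (1/6, 5/6), each row's expected payoff is r1: 25/6; r2: 14/3; r3: 17/3; r4: 29/6.
Taking the (2/11, 3/11, 4/11, 2/11)-weighted average: (2/11)·(25/6) + (3/11)·(14/3) + (4/11)·(17/3) + (2/11)·(29/6) = 164/33.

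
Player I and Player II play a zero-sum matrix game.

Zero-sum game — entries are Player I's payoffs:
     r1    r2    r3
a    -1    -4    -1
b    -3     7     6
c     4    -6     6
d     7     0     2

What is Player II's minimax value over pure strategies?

6

The worst case (largest entry) in each column is r1: 7, r2: 7, r3: 6.
The best (smallest) of these is 6.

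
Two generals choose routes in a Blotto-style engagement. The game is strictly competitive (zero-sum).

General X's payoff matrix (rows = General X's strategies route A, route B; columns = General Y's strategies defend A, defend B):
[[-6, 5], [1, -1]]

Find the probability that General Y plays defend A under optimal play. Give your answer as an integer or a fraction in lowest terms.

Row minima are -6 and -1, so General X's maximin is -1; column maxima are 1 and 5, so General Y's minimax is 1. These differ, so the equilibrium is in mixed strategies.
Let General Y play defend A with probability q. General X is indifferent when −6q + 5(1−q) = q − (1−q), giving q = 6/13.

6/13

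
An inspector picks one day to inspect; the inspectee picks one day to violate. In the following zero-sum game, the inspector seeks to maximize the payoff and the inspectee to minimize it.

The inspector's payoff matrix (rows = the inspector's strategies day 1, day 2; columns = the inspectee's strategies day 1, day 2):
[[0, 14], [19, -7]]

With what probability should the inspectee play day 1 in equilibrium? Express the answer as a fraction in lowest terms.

Row minima are 0 and -7, so the inspector's maximin is 0; column maxima are 19 and 14, so the inspectee's minimax is 14. These differ, so the equilibrium is in mixed strategies.
Let the inspectee play day 1 with probability q. The inspector is indifferent when 14(1−q) = 19q − 7(1−q), giving q = 21/40.

21/40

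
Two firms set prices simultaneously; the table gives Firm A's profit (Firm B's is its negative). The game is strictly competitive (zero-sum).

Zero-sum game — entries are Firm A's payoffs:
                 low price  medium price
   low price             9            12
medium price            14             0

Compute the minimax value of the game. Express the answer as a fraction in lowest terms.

168/17

Row minima are 9 and 0, so Firm A's maximin is 9; column maxima are 14 and 12, so Firm B's minimax is 12. These differ, so the equilibrium is in mixed strategies.
Let Firm A play low price with probability p. Firm B is indifferent when 9p + 14(1−p) = 12p, giving p = 14/17.
Let Firm B play low price with probability q. Firm A is indifferent when 9q + 12(1−q) = 14q, giving q = 12/17.
The value is 9·(12/17) + (12)·(5/17) = 168/17.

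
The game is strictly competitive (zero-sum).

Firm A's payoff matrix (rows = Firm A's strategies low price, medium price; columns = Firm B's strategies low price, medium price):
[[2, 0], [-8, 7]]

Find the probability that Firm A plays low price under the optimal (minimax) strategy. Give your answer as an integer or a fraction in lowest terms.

15/17

Row minima are 0 and -8, so Firm A's maximin is 0; column maxima are 2 and 7, so Firm B's minimax is 2. These differ, so the equilibrium is in mixed strategies.
Let Firm A play low price with probability p. Firm B is indifferent when 2p − 8(1−p) = 7(1−p), giving p = 15/17.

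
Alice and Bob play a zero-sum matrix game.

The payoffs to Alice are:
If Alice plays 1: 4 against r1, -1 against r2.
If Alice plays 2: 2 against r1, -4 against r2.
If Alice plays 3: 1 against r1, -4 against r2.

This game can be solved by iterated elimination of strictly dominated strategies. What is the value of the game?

-1

Row 2 is strictly dominated by row 1 (4>2, -1>-4); eliminate 2.
Row 3 is strictly dominated by row 1 (4>1, -1>-4); eliminate 3.
Column r1 is strictly dominated by r2 for Bob (-1<4); eliminate r1.
Only (1, r2) remains, with payoff -1.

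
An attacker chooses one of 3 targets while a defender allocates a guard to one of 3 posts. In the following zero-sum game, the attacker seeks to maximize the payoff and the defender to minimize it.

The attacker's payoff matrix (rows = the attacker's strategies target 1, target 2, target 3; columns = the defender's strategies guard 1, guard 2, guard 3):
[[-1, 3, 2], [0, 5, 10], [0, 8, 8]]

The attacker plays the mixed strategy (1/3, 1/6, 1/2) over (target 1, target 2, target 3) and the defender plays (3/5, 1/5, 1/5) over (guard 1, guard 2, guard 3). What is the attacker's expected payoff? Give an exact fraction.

Against (3/5, 1/5, 1/5), each row's expected payoff is target 1: 2/5; target 2: 3; target 3: 16/5.
Taking the (1/3, 1/6, 1/2)-weighted average: (1/3)·(2/5) + (1/6)·(3) + (1/2)·(16/5) = 67/30.

67/30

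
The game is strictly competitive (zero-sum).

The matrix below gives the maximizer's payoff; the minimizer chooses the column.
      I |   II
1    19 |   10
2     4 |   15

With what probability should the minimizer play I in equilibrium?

Row minima are 10 and 4, so the maximizer's maximin is 10; column maxima are 19 and 15, so the minimizer's minimax is 15. These differ, so the equilibrium is in mixed strategies.
Let the minimizer play I with probability q. The maximizer is indifferent when 19q + 10(1−q) = 4q + 15(1−q), giving q = 1/4.

1/4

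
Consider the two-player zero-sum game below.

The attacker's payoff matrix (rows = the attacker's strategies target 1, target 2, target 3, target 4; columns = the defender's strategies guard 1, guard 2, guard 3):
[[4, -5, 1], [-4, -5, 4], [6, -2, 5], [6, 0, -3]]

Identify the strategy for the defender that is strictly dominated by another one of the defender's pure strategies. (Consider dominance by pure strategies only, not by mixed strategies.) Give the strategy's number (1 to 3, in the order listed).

1

The defender prefers columns that give the attacker less. Compare guard 1 with guard 2: -5 < 4, -5 < -4, -2 < 6, 0 < 6.
So guard 2 strictly dominates guard 1 for the defender; guard 1 is strictly dominated.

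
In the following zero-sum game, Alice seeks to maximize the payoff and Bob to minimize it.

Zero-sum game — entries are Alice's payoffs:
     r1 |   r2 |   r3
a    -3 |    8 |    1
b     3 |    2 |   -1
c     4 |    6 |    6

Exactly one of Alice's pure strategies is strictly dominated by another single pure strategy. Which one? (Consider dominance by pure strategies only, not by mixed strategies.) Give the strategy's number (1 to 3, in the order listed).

Compare b with c: 4 > 3, 6 > 2, 6 > -1.
So c strictly dominates b for Alice; b is strictly dominated.

2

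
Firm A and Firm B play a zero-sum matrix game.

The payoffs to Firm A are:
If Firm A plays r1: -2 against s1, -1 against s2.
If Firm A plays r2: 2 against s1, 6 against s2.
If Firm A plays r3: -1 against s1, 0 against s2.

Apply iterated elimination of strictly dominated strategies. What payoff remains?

2

Row r1 is strictly dominated by row r2 (2>-2, 6>-1); eliminate r1.
Row r3 is strictly dominated by row r2 (2>-1, 6>0); eliminate r3.
Column s2 is strictly dominated by s1 for Firm B (2<6); eliminate s2.
Only (r2, s1) remains, with payoff 2.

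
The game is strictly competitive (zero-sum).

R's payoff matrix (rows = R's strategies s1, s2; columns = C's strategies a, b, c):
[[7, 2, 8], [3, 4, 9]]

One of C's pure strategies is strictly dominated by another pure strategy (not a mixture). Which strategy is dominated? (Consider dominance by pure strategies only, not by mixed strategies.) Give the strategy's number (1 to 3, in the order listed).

C prefers columns that give R less. Compare c with a: 7 < 8, 3 < 9.
So a strictly dominates c for C; c is strictly dominated.

3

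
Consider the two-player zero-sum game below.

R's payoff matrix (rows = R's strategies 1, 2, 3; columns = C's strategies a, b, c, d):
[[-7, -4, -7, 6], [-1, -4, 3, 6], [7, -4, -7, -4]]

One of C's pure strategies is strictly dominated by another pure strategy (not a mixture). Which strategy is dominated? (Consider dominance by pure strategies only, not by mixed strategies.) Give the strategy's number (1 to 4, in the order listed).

C prefers columns that give R less. Compare d with c: -7 < 6, 3 < 6, -7 < -4.
So c strictly dominates d for C; d is strictly dominated.

4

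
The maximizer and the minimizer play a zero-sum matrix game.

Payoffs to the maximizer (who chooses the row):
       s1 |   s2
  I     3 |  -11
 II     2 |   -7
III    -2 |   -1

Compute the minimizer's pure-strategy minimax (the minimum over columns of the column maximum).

-1

The worst case (largest entry) in each column is s1: 3, s2: -1.
The best (smallest) of these is -1.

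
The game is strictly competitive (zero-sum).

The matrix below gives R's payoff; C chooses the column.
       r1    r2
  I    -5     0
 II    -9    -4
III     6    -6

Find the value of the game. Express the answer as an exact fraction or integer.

-30/17

Row II is strictly dominated by row I, so R never plays it.
The remaining 2×2 game on (I, III) × (r1, r2) has no saddle point. Let R play I with probability p; indifference gives −5p + 6(1−p) = −6(1−p), so p = 12/17.
Similarly C's optimal q on r1 is 6/17, and the value is -5·(6/17) + (0)·(11/17) = -30/17.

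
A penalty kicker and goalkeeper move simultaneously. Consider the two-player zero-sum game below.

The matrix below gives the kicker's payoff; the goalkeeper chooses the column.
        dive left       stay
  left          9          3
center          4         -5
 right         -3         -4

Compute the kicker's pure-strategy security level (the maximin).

3

The worst-case payoff for each row is left: 3, center: -5, right: -4.
The best of these is 3.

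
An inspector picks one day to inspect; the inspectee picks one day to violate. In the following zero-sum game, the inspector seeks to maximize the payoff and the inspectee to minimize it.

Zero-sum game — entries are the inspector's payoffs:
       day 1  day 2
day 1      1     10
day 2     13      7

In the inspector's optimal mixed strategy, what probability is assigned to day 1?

2/5

Row minima are 1 and 7, so the inspector's maximin is 7; column maxima are 13 and 10, so the inspectee's minimax is 10. These differ, so the equilibrium is in mixed strategies.
Let the inspector play day 1 with probability p. The inspectee is indifferent when p + 13(1−p) = 10p + 7(1−p), giving p = 2/5.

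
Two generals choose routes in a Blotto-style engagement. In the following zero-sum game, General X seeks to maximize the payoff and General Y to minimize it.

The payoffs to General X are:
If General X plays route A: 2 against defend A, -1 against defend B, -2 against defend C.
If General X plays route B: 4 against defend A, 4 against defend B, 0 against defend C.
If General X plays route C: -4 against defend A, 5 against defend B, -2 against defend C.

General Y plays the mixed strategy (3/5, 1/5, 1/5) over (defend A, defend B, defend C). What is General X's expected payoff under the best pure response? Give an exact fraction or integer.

16/5

route A: (2)·(3/5) + (-1)·(1/5) + (-2)·(1/5) = 3/5.
route B: (4)·(3/5) + (4)·(1/5) + (0)·(1/5) = 16/5.
route C: (-4)·(3/5) + (5)·(1/5) + (-2)·(1/5) = -9/5.
The best pure response is route B with expected payoff 16/5.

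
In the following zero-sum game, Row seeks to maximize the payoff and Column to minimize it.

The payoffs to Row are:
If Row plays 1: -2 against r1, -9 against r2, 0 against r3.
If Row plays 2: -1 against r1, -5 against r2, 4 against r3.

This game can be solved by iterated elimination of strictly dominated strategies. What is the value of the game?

Column r3 is strictly dominated by r1 for Column (-2<0, -1<4); eliminate r3.
Column r1 is strictly dominated by r2 for Column (-9<-2, -5<-1); eliminate r1.
Row 1 is strictly dominated by row 2 (-5>-9); eliminate 1.
Only (2, r2) remains, with payoff -5.

-5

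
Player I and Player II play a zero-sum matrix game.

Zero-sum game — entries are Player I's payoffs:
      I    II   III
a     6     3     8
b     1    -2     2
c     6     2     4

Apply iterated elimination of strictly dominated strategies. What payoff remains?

Column III is strictly dominated by II for Player II (3<8, -2<2, 2<4); eliminate III.
Row b is strictly dominated by row a (6>1, 3>-2); eliminate b.
Column I is strictly dominated by II for Player II (3<6, 2<6); eliminate I.
Row c is strictly dominated by row a (3>2); eliminate c.
Only (a, II) remains, with payoff 3.

3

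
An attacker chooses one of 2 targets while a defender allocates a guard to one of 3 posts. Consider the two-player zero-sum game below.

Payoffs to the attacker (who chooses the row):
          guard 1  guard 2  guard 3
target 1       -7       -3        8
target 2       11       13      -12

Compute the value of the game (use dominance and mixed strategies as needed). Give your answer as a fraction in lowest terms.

2/19

Column guard 2 is strictly dominated by guard 1 for the defender (it gives the attacker more in every row).
The remaining 2×2 game on (target 1, target 2) × (guard 1, guard 3) has no saddle point. Let the attacker play target 1 with probability p; indifference gives −7p + 11(1−p) = 8p − 12(1−p), so p = 23/38.
Similarly the defender's optimal q on guard 1 is 10/19, and the value is -7·(10/19) + (8)·(9/19) = 2/19.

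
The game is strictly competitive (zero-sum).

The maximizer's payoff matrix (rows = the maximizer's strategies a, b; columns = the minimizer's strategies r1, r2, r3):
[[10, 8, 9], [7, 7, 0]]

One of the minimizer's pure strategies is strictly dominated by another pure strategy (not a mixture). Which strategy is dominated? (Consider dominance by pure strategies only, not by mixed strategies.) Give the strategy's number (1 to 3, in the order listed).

1

The minimizer prefers columns that give the maximizer less. Compare r1 with r3: 9 < 10, 0 < 7.
So r3 strictly dominates r1 for the minimizer; r1 is strictly dominated.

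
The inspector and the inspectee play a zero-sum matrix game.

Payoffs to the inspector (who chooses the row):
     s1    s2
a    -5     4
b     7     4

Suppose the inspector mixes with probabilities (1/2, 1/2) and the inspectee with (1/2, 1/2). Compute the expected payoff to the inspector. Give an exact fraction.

5/2

Against (1/2, 1/2), each row's expected payoff is a: -1/2; b: 11/2.
Taking the (1/2, 1/2)-weighted average: (1/2)·(-1/2) + (1/2)·(11/2) = 5/2.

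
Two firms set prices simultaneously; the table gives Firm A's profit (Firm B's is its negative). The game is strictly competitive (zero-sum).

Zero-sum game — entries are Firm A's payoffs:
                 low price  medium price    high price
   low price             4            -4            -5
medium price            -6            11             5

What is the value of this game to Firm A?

-1/2

Column medium price is strictly dominated by high price for Firm B (it gives Firm A more in every row).
The remaining 2×2 game on (low price, medium price) × (low price, high price) has no saddle point. Let Firm A play low price with probability p; indifference gives 4p − 6(1−p) = −5p + 5(1−p), so p = 11/20.
Similarly Firm B's optimal q on low price is 1/2, and the value is 4·(1/2) + (-5)·(1/2) = -1/2.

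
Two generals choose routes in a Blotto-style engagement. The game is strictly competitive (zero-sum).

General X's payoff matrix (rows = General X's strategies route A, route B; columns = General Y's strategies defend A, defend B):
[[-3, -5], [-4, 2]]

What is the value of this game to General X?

-13/4

Row minima are -5 and -4, so General X's maximin is -4; column maxima are -3 and 2, so General Y's minimax is -3. These differ, so the equilibrium is in mixed strategies.
Let General X play route A with probability p. General Y is indifferent when −3p − 4(1−p) = −5p + 2(1−p), giving p = 3/4.
Let General Y play defend A with probability q. General X is indifferent when −3q − 5(1−q) = −4q + 2(1−q), giving q = 7/8.
The value is -3·(7/8) + (-5)·(1/8) = -13/4.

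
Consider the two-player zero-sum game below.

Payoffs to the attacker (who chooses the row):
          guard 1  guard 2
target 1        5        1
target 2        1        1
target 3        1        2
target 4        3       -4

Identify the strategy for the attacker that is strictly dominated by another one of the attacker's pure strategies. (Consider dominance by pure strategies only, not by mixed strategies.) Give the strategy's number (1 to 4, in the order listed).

Compare target 4 with target 1: 5 > 3, 1 > -4.
So target 1 strictly dominates target 4 for the attacker; target 4 is strictly dominated.

4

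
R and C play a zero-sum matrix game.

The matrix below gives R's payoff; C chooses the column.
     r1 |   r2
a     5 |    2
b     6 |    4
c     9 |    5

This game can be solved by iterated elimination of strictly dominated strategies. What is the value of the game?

5

Row a is strictly dominated by row b (6>5, 4>2); eliminate a.
Column r1 is strictly dominated by r2 for C (4<6, 5<9); eliminate r1.
Row b is strictly dominated by row c (5>4); eliminate b.
Only (c, r2) remains, with payoff 5.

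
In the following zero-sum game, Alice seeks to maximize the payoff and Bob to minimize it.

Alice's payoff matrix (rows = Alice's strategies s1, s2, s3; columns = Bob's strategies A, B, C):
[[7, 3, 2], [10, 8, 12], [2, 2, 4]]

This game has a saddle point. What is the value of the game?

Row minima: 2, 8, 2 → Alice's maximin is 8.
Column maxima: 10, 8, 12 → Bob's minimax is 8.
They coincide at (s2, B), so the value is 8.

8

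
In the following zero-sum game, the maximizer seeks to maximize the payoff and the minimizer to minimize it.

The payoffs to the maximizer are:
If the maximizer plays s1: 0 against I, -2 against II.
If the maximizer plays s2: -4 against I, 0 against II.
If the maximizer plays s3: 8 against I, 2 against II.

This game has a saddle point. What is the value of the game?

2

Row minima: -2, -4, 2 → the maximizer's maximin is 2.
Column maxima: 8, 2 → the minimizer's minimax is 2.
They coincide at (s3, II), so the value is 2.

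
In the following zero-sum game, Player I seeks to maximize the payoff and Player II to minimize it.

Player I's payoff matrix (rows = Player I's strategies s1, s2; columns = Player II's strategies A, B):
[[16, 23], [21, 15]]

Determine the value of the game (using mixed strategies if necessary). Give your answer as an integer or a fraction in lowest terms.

243/13

Row minima are 16 and 15, so Player I's maximin is 16; column maxima are 21 and 23, so Player II's minimax is 21. These differ, so the equilibrium is in mixed strategies.
Let Player I play s1 with probability p. Player II is indifferent when 16p + 21(1−p) = 23p + 15(1−p), giving p = 6/13.
Let Player II play A with probability q. Player I is indifferent when 16q + 23(1−q) = 21q + 15(1−q), giving q = 8/13.
The value is 16·(8/13) + (23)·(5/13) = 243/13.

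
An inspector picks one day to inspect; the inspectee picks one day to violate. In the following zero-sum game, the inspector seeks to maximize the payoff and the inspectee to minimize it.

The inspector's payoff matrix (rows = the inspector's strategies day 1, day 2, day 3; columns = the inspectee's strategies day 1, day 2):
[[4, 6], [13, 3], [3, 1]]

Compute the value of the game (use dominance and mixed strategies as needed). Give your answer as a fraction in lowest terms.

Row day 3 is strictly dominated by row day 1, so the inspector never plays it.
The remaining 2×2 game on (day 1, day 2) × (day 1, day 2) has no saddle point. Let the inspector play day 1 with probability p; indifference gives 4p + 13(1−p) = 6p + 3(1−p), so p = 5/6.
Similarly the inspectee's optimal q on day 1 is 1/4, and the value is 4·(1/4) + (6)·(3/4) = 11/2.

11/2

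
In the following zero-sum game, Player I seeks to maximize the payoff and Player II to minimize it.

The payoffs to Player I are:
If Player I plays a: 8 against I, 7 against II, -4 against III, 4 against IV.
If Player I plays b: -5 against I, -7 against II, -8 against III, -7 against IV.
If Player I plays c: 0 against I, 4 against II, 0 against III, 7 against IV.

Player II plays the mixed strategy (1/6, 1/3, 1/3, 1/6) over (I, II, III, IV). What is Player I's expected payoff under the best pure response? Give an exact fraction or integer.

3

a: (8)·(1/6) + (7)·(1/3) + (-4)·(1/3) + (4)·(1/6) = 3.
b: (-5)·(1/6) + (-7)·(1/3) + (-8)·(1/3) + (-7)·(1/6) = -7.
c: (0)·(1/6) + (4)·(1/3) + (0)·(1/3) + (7)·(1/6) = 5/2.
The best pure response is a with expected payoff 3.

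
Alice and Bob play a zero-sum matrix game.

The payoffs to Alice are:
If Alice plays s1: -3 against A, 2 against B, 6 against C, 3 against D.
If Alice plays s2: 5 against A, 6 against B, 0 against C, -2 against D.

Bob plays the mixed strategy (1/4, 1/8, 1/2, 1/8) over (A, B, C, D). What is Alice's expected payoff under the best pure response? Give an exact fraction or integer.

23/8

s1: (-3)·(1/4) + (2)·(1/8) + (6)·(1/2) + (3)·(1/8) = 23/8.
s2: (5)·(1/4) + (6)·(1/8) + (0)·(1/2) + (-2)·(1/8) = 7/4.
The best pure response is s1 with expected payoff 23/8.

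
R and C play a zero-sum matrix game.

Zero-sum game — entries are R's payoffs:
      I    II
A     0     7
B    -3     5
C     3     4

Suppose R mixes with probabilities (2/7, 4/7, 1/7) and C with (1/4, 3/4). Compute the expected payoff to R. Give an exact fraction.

15/4

Against (1/4, 3/4), each row's expected payoff is A: 21/4; B: 3; C: 15/4.
Taking the (2/7, 4/7, 1/7)-weighted average: (2/7)·(21/4) + (4/7)·(3) + (1/7)·(15/4) = 15/4.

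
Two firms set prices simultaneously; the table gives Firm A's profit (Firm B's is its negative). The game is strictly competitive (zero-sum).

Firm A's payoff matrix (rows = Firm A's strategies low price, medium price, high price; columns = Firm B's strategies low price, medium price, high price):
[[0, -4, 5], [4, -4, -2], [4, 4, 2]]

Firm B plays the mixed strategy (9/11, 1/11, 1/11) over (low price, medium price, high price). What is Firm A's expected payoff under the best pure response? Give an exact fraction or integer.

42/11

low price: (0)·(9/11) + (-4)·(1/11) + (5)·(1/11) = 1/11.
medium price: (4)·(9/11) + (-4)·(1/11) + (-2)·(1/11) = 30/11.
high price: (4)·(9/11) + (4)·(1/11) + (2)·(1/11) = 42/11.
The best pure response is high price with expected payoff 42/11.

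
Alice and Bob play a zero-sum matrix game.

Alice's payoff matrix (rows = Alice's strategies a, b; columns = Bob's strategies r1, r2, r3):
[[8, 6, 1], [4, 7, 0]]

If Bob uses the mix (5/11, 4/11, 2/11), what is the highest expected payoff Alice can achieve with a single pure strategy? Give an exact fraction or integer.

a: (8)·(5/11) + (6)·(4/11) + (1)·(2/11) = 6.
b: (4)·(5/11) + (7)·(4/11) + (0)·(2/11) = 48/11.
The best pure response is a with expected payoff 6.

6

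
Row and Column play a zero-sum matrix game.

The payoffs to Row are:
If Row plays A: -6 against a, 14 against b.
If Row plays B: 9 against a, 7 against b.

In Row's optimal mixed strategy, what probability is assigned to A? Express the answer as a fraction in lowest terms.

1/11

Row minima are -6 and 7, so Row's maximin is 7; column maxima are 9 and 14, so Column's minimax is 9. These differ, so the equilibrium is in mixed strategies.
Let Row play A with probability p. Column is indifferent when −6p + 9(1−p) = 14p + 7(1−p), giving p = 1/11.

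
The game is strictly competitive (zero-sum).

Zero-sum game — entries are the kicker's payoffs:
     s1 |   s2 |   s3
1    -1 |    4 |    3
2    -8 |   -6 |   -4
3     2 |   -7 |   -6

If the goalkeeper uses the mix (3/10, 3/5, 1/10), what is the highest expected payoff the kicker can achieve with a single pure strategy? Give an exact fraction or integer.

1: (-1)·(3/10) + (4)·(3/5) + (3)·(1/10) = 12/5.
2: (-8)·(3/10) + (-6)·(3/5) + (-4)·(1/10) = -32/5.
3: (2)·(3/10) + (-7)·(3/5) + (-6)·(1/10) = -21/5.
The best pure response is 1 with expected payoff 12/5.

12/5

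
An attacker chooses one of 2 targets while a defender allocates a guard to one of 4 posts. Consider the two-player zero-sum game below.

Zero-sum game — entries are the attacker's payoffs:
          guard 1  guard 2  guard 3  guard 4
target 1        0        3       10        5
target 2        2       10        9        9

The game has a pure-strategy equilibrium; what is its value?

Row minima: 0, 2 → the attacker's maximin is 2.
Column maxima: 2, 10, 10, 9 → the defender's minimax is 2.
They coincide at (target 2, guard 1), so the value is 2.

2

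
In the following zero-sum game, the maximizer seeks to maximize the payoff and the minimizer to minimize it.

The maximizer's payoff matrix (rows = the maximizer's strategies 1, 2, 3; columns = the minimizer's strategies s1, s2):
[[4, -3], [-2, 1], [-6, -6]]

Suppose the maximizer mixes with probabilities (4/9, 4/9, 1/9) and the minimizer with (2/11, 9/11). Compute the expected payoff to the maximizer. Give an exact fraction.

Against (2/11, 9/11), each row's expected payoff is 1: -19/11; 2: 5/11; 3: -6.
Taking the (4/9, 4/9, 1/9)-weighted average: (4/9)·(-19/11) + (4/9)·(5/11) + (1/9)·(-6) = -122/99.

-122/99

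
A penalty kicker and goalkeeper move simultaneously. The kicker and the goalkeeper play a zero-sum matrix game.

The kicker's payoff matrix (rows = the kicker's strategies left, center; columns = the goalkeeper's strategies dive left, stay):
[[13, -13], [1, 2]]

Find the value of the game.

Row minima are -13 and 1, so the kicker's maximin is 1; column maxima are 13 and 2, so the goalkeeper's minimax is 2. These differ, so the equilibrium is in mixed strategies.
Let the kicker play left with probability p. The goalkeeper is indifferent when 13p + (1−p) = −13p + 2(1−p), giving p = 1/27.
Let the goalkeeper play dive left with probability q. The kicker is indifferent when 13q − 13(1−q) = q + 2(1−q), giving q = 5/9.
The value is 13·(5/9) + (-13)·(4/9) = 13/9.

13/9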